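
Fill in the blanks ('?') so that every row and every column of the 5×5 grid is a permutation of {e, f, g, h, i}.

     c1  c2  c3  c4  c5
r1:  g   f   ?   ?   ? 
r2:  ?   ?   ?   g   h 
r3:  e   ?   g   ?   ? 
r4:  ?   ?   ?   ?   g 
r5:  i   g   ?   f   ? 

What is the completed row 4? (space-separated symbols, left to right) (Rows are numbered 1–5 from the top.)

At row 2, column 1: row 2 has {g,h}; column 1 has {e,g,i}; that leaves f.
At row 4, column 1: row 4 has {g}; column 1 has {e,f,g,i}; that leaves h.
At row 5, column 5: row 5 has {f,g,i}; column 5 has {g,h}; that leaves e.
At row 1, column 5: row 1 has {f,g}; column 5 has {e,g,h}; that leaves i.
At row 3, column 5: row 3 has {e,g}; column 5 has {e,g,h,i}; that leaves f.
At row 5, column 3: row 5 has {e,f,g,i}; column 3 has {g}; that leaves h.
At row 1, column 3: row 1 has {f,g,i}; column 3 has {g,h}; that leaves e.
At row 1, column 4: row 1 has {e,f,g,i}; column 4 has {f,g}; that leaves h.
At row 2, column 3: row 2 has {f,g,h}; column 3 has {e,g,h}; that leaves i.
At row 3, column 4: row 3 has {e,f,g}; column 4 has {f,g,h}; that leaves i.
At row 4, column 3: row 4 has {g,h}; column 3 has {e,g,h,i}; that leaves f.
At row 4, column 4: row 4 has {f,g,h}; column 4 has {f,g,h,i}; that leaves e.
At row 2, column 2: row 2 has {f,g,h,i}; column 2 has {f,g}; that leaves e.
At row 3, column 2: row 3 has {e,f,g,i}; column 2 has {e,f,g}; that leaves h.
At row 4, column 2: row 4 has {e,f,g,h}; column 2 has {e,f,g,h}; that leaves i.

h i f e g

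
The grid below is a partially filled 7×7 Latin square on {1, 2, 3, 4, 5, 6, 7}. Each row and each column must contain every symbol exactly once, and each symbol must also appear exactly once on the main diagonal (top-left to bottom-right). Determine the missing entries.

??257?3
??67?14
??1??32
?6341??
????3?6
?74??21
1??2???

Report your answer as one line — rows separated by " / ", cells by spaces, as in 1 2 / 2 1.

(r1,c1) = 6
(r1,c6) = 4
(r2,c2) = 5
(r2,c5) = 2
(r3,c2) = 4
(r3,c4) = 6
(r3,c5) = 5
(r5,c4) = 1
(r6,c4) = 3
(r6,c5) = 6
(r7,c2) = 3
(r7,c5) = 4
(r7,c7) = 7
(r1,c2) = 1
(r2,c1) = 3
(r3,c1) = 7
(r4,c7) = 5
(r5,c2) = 2
(r6,c1) = 5
(r7,c3) = 5
(r7,c6) = 6
(r4,c1) = 2
(r4,c6) = 7
(r5,c1) = 4
(r5,c3) = 7
(r5,c6) = 5

6 1 2 5 7 4 3 / 3 5 6 7 2 1 4 / 7 4 1 6 5 3 2 / 2 6 3 4 1 7 5 / 4 2 7 1 3 5 6 / 5 7 4 3 6 2 1 / 1 3 5 2 4 6 7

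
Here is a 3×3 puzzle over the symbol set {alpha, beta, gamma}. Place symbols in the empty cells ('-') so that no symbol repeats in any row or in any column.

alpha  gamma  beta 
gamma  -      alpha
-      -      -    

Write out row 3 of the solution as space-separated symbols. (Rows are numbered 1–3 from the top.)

beta alpha gamma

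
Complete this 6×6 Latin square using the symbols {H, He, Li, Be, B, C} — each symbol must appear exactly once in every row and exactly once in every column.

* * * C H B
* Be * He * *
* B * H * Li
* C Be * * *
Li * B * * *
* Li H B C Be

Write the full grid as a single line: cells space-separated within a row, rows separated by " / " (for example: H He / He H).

Be He Li C H B / B Be C He Li H / C B He H Be Li / H C Be Li B He / Li H B Be He C / He Li H B C Be

At row 1, column 2: row 1 has {H,B,C}; column 2 has {Li,Be,B,C}; that leaves He.
At row 1, column 3: row 1 has {H,He,B,C}; column 3 has {H,Be,B}; that leaves Li.
At row 2, column 3: row 2 has {He,Be}; column 3 has {H,Li,Be,B}; that leaves C.
At row 2, column 6: row 2 has {He,Be,C}; column 6 has {Li,Be,B}; that leaves H.
At row 3, column 3: row 3 has {H,Li,B}; column 3 has {H,Li,Be,B,C}; that leaves He.
At row 3, column 5: row 3 has {H,He,Li,B}; column 5 has {H,C}; that leaves Be.
At row 4, column 4: row 4 has {Be,C}; column 4 has {H,He,B,C}; that leaves Li.
At row 4, column 6: row 4 has {Li,Be,C}; column 6 has {H,Li,Be,B}; that leaves He.
At row 5, column 2: row 5 has {Li,B}; column 2 has {He,Li,Be,B,C}; that leaves H.
At row 5, column 4: row 5 has {H,Li,B}; column 4 has {H,He,Li,B,C}; that leaves Be.
At row 5, column 5: row 5 has {H,Li,Be,B}; column 5 has {H,Be,C}; that leaves He.
At row 5, column 6: row 5 has {H,He,Li,Be,B}; column 6 has {H,He,Li,Be,B}; that leaves C.
At row 6, column 1: row 6 has {H,Li,Be,B,C}; column 1 has {Li}; that leaves He.
At row 1, column 1: row 1 has {H,He,Li,B,C}; column 1 has {He,Li}; that leaves Be.
At row 2, column 1: row 2 has {H,He,Be,C}; column 1 has {He,Li,Be}; that leaves B.
At row 2, column 5: row 2 has {H,He,Be,B,C}; column 5 has {H,He,Be,C}; that leaves Li.
At row 3, column 1: row 3 has {H,He,Li,Be,B}; column 1 has {He,Li,Be,B}; that leaves C.
At row 4, column 1: row 4 has {He,Li,Be,C}; column 1 has {He,Li,Be,B,C}; that leaves H.
At row 4, column 5: row 4 has {H,He,Li,Be,C}; column 5 has {H,He,Li,Be,C}; that leaves B.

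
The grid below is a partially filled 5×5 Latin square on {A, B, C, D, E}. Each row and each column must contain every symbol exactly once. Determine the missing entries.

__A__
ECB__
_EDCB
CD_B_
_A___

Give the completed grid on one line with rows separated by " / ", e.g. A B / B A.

D B A E C / E C B A D / A E D C B / C D E B A / B A C D E

At row 1, column 2: row 1 has {A}; column 2 has {A,C,D,E}; that leaves B.
At row 3, column 1: row 3 has {B,C,D,E}; column 1 has {C,E}; that leaves A.
At row 4, column 3: row 4 has {B,C,D}; column 3 has {A,B,D}; that leaves E.
At row 4, column 5: row 4 has {B,C,D,E}; column 5 has {B}; that leaves A.
At row 5, column 3: row 5 has {A}; column 3 has {A,B,D,E}; that leaves C.
At row 1, column 1: row 1 has {A,B}; column 1 has {A,C,E}; that leaves D.
At row 1, column 4: row 1 has {A,B,D}; column 4 has {B,C}; that leaves E.
At row 1, column 5: row 1 has {A,B,D,E}; column 5 has {A,B}; that leaves C.
At row 2, column 5: row 2 has {B,C,E}; column 5 has {A,B,C}; that leaves D.
At row 5, column 1: row 5 has {A,C}; column 1 has {A,C,D,E}; that leaves B.
At row 5, column 4: row 5 has {A,B,C}; column 4 has {B,C,E}; that leaves D.
At row 5, column 5: row 5 has {A,B,C,D}; column 5 has {A,B,C,D}; that leaves E.
At row 2, column 4: row 2 has {B,C,D,E}; column 4 has {B,C,D,E}; that leaves A.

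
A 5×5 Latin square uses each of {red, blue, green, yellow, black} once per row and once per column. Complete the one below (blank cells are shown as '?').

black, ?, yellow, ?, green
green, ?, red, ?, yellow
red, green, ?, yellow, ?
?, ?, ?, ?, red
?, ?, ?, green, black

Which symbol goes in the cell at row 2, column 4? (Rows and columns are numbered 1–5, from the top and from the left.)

blue

At row 3, column 5: row 3 has {red,green,yellow}; column 5 has {red,green,yellow,black}; that leaves blue.
At row 5, column 3: row 5 has {green,black}; column 3 has {red,yellow}; that leaves blue.
At row 3, column 3: row 3 has {red,blue,green,yellow}; column 3 has {red,blue,yellow}; that leaves black.
At row 4, column 3: row 4 has {red}; column 3 has {red,blue,yellow,black}; that leaves green.
At row 5, column 1: row 5 has {blue,green,black}; column 1 has {red,green,black}; that leaves yellow.
At row 5, column 2: row 5 has {blue,green,yellow,black}; column 2 has {green}; that leaves red.
At row 1, column 2: row 1 has {green,yellow,black}; column 2 has {red,green}; that leaves blue.
At row 1, column 4: row 1 has {blue,green,yellow,black}; column 4 has {green,yellow}; that leaves red.
At row 2, column 2: row 2 has {red,green,yellow}; column 2 has {red,blue,green}; that leaves black.
At row 2, column 4: row 2 has {red,green,yellow,black}; column 4 has {red,green,yellow}; that leaves blue.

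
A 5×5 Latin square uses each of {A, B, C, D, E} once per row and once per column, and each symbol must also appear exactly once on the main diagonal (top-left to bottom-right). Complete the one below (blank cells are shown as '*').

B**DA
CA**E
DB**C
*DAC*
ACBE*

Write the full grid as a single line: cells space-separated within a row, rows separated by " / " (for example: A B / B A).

B E C D A / C A D B E / D B E A C / E D A C B / A C B E D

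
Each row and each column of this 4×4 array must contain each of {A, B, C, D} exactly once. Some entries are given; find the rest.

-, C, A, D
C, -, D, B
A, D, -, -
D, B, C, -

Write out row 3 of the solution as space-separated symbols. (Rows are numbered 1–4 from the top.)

A D B C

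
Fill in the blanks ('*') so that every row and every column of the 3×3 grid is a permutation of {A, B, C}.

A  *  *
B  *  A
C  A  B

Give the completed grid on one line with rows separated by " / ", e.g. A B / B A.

A B C / B C A / C A B

(r1,c3) = C
(r2,c2) = C
(r1,c2) = B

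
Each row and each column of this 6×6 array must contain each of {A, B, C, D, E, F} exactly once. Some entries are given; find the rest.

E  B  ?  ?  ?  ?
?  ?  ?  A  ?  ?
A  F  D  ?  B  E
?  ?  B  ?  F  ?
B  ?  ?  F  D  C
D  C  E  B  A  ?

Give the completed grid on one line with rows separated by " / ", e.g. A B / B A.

E B F D C A / F D C A E B / A F D C B E / C A B E F D / B E A F D C / D C E B A F

(r1,c5): row 1 has {B,E}; column 5 has {A,B,D,F}, so it must be C.
(r2,c5): row 2 has {A}; column 5 has {A,B,C,D,F}, so it must be E.
(r3,c4): row 3 has {A,B,D,E,F}; column 4 has {A,B,F}, so it must be C.
(r4,c1): row 4 has {B,F}; column 1 has {A,B,D,E}, so it must be C.
(r5,c3): row 5 has {B,C,D,F}; column 3 has {B,D,E}, so it must be A.
(r6,c6): row 6 has {A,B,C,D,E}; column 6 has {C,E}, so it must be F.
(r1,c3): row 1 has {B,C,E}; column 3 has {A,B,D,E}, so it must be F.
(r1,c4): row 1 has {B,C,E,F}; column 4 has {A,B,C,F}, so it must be D.
(r1,c6): row 1 has {B,C,D,E,F}; column 6 has {C,E,F}, so it must be A.
(r2,c1): row 2 has {A,E}; column 1 has {A,B,C,D,E}, so it must be F.
(r2,c2): row 2 has {A,E,F}; column 2 has {B,C,F}, so it must be D.
(r2,c3): row 2 has {A,D,E,F}; column 3 has {A,B,D,E,F}, so it must be C.
(r2,c6): row 2 has {A,C,D,E,F}; column 6 has {A,C,E,F}, so it must be B.
(r4,c4): row 4 has {B,C,F}; column 4 has {A,B,C,D,F}, so it must be E.
(r4,c6): row 4 has {B,C,E,F}; column 6 has {A,B,C,E,F}, so it must be D.
(r5,c2): row 5 has {A,B,C,D,F}; column 2 has {B,C,D,F}, so it must be E.
(r4,c2): row 4 has {B,C,D,E,F}; column 2 has {B,C,D,E,F}, so it must be A.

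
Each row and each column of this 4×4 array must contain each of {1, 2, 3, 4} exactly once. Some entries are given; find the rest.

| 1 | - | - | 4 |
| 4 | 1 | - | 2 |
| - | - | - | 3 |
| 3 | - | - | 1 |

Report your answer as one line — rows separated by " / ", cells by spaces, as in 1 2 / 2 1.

row 2 has {1,2,4}; column 3 is empty so far — only 3 is left for (r2,c3).
row 3 has {3}; column 1 has {1,3,4} — only 2 is left for (r3,c1).
row 3 has {2,3}; column 2 has {1} — only 4 is left for (r3,c2).
row 3 has {2,3,4}; column 3 has {3} — only 1 is left for (r3,c3).
row 4 has {1,3}; column 2 has {1,4} — only 2 is left for (r4,c2).
row 4 has {1,2,3}; column 3 has {1,3} — only 4 is left for (r4,c3).
row 1 has {1,4}; column 2 has {1,2,4} — only 3 is left for (r1,c2).
row 1 has {1,3,4}; column 3 has {1,3,4} — only 2 is left for (r1,c3).

1 3 2 4 / 4 1 3 2 / 2 4 1 3 / 3 2 4 1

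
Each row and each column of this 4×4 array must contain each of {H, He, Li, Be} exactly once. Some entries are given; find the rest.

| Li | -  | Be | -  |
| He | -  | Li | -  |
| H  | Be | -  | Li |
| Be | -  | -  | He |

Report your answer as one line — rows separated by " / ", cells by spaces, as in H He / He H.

Li He Be H / He H Li Be / H Be He Li / Be Li H He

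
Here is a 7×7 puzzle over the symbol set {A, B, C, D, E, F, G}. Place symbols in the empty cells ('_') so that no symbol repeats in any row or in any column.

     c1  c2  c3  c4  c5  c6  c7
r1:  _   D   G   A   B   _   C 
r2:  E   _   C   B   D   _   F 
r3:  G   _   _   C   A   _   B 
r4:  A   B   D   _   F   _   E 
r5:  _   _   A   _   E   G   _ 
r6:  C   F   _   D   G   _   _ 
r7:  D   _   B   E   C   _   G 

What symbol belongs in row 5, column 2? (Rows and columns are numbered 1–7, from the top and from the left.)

(r1,c1) = F
(r1,c6) = E
(r2,c6) = A
(r3,c2) = E
(r3,c3) = F
(r3,c6) = D
(r4,c4) = G
(r4,c6) = C
(r5,c1) = B
(r5,c2) = C

C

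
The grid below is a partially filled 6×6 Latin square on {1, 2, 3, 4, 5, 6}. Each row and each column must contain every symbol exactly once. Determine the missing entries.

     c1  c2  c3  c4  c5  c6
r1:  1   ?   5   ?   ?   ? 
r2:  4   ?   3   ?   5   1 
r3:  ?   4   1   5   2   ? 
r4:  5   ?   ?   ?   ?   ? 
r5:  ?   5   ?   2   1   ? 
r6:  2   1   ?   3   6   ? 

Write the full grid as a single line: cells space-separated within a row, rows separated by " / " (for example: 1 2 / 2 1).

1 6 5 4 3 2 / 4 2 3 6 5 1 / 6 4 1 5 2 3 / 5 3 2 1 4 6 / 3 5 6 2 1 4 / 2 1 4 3 6 5

row 2 has {1,3,4,5}; column 4 has {2,3,5} — only 6 is left for (r2,c4).
row 6 has {1,2,3,6}; column 3 has {1,3,5} — only 4 is left for (r6,c3).
row 6 has {1,2,3,4,6}; column 6 has {1} — only 5 is left for (r6,c6).
row 1 has {1,5}; column 4 has {2,3,5,6} — only 4 is left for (r1,c4).
row 1 has {1,4,5}; column 5 has {1,2,5,6} — only 3 is left for (r1,c5).
row 2 has {1,3,4,5,6}; column 2 has {1,4,5} — only 2 is left for (r2,c2).
row 4 has {5}; column 4 has {2,3,4,5,6} — only 1 is left for (r4,c4).
row 4 has {1,5}; column 5 has {1,2,3,5,6} — only 4 is left for (r4,c5).
row 5 has {1,2,5}; column 3 has {1,3,4,5} — only 6 is left for (r5,c3).
row 1 has {1,3,4,5}; column 2 has {1,2,4,5} — only 6 is left for (r1,c2).
row 1 has {1,3,4,5,6}; column 6 has {1,5} — only 2 is left for (r1,c6).
row 4 has {1,4,5}; column 2 has {1,2,4,5,6} — only 3 is left for (r4,c2).
row 4 has {1,3,4,5}; column 3 has {1,3,4,5,6} — only 2 is left for (r4,c3).
row 4 has {1,2,3,4,5}; column 6 has {1,2,5} — only 6 is left for (r4,c6).
row 5 has {1,2,5,6}; column 1 has {1,2,4,5} — only 3 is left for (r5,c1).
row 5 has {1,2,3,5,6}; column 6 has {1,2,5,6} — only 4 is left for (r5,c6).
row 3 has {1,2,4,5}; column 1 has {1,2,3,4,5} — only 6 is left for (r3,c1).
row 3 has {1,2,4,5,6}; column 6 has {1,2,4,5,6} — only 3 is left for (r3,c6).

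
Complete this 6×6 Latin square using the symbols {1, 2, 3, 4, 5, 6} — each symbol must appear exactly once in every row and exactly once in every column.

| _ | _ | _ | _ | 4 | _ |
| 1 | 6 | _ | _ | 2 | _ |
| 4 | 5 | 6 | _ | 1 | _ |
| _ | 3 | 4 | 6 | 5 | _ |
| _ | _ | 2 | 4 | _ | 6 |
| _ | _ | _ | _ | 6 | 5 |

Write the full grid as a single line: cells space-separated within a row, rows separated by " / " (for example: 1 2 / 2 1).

6 2 5 1 4 3 / 1 6 3 5 2 4 / 4 5 6 3 1 2 / 2 3 4 6 5 1 / 5 1 2 4 3 6 / 3 4 1 2 6 5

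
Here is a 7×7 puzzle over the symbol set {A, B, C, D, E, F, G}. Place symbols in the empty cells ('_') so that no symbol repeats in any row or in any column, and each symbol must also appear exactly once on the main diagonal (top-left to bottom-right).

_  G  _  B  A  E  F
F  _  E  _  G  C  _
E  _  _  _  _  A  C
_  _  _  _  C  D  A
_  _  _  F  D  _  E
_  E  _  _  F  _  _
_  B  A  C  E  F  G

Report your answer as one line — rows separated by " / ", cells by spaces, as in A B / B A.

C G D B A E F / F A E D G C B / E D F G B A C / B F G E C D A / A C B F D G E / G E C A F B D / D B A C E F G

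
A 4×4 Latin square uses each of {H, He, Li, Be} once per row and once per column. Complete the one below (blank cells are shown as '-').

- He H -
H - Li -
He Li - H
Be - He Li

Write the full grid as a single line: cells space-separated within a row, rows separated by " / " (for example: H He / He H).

Li He H Be / H Be Li He / He Li Be H / Be H He Li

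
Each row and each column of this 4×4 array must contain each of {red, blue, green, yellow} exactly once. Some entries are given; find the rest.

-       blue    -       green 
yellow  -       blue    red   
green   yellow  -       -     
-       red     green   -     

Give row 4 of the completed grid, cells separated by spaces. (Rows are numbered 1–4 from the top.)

blue red green yellow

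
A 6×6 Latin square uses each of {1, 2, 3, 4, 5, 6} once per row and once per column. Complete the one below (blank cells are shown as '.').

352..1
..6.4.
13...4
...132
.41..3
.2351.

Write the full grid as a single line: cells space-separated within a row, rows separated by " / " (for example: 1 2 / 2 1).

At row 1, column 5: row 1 has {1,2,3,5}; column 5 has {1,3,4}; that leaves 6.
At row 2, column 2: row 2 has {4,6}; column 2 has {2,3,4,5}; that leaves 1.
At row 2, column 6: row 2 has {1,4,6}; column 6 has {1,2,3,4}; that leaves 5.
At row 3, column 3: row 3 has {1,3,4}; column 3 has {1,2,3,6}; that leaves 5.
At row 3, column 5: row 3 has {1,3,4,5}; column 5 has {1,3,4,6}; that leaves 2.
At row 4, column 2: row 4 has {1,2,3}; column 2 has {1,2,3,4,5}; that leaves 6.
At row 4, column 3: row 4 has {1,2,3,6}; column 3 has {1,2,3,5,6}; that leaves 4.
At row 5, column 5: row 5 has {1,3,4}; column 5 has {1,2,3,4,6}; that leaves 5.
At row 6, column 6: row 6 has {1,2,3,5}; column 6 has {1,2,3,4,5}; that leaves 6.
At row 1, column 4: row 1 has {1,2,3,5,6}; column 4 has {1,5}; that leaves 4.
At row 2, column 1: row 2 has {1,4,5,6}; column 1 has {1,3}; that leaves 2.
At row 2, column 4: row 2 has {1,2,4,5,6}; column 4 has {1,4,5}; that leaves 3.
At row 3, column 4: row 3 has {1,2,3,4,5}; column 4 has {1,3,4,5}; that leaves 6.
At row 4, column 1: row 4 has {1,2,3,4,6}; column 1 has {1,2,3}; that leaves 5.
At row 5, column 1: row 5 has {1,3,4,5}; column 1 has {1,2,3,5}; that leaves 6.
At row 5, column 4: row 5 has {1,3,4,5,6}; column 4 has {1,3,4,5,6}; that leaves 2.
At row 6, column 1: row 6 has {1,2,3,5,6}; column 1 has {1,2,3,5,6}; that leaves 4.

3 5 2 4 6 1 / 2 1 6 3 4 5 / 1 3 5 6 2 4 / 5 6 4 1 3 2 / 6 4 1 2 5 3 / 4 2 3 5 1 6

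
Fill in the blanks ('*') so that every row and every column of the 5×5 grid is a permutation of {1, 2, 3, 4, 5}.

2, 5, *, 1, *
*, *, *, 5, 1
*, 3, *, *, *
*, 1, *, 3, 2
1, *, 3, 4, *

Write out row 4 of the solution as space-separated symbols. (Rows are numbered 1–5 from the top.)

4 1 5 3 2

(r1,c3) = 4
(r1,c5) = 3
(r2,c3) = 2
(r3,c4) = 2
(r4,c3) = 5
(r5,c2) = 2
(r5,c5) = 5
(r2,c2) = 4
(r3,c3) = 1
(r3,c5) = 4
(r4,c1) = 4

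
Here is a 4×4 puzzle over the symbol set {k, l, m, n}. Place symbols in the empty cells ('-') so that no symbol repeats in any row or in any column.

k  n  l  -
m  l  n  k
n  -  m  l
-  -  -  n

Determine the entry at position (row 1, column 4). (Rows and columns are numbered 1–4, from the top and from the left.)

(r1,c4) = m

m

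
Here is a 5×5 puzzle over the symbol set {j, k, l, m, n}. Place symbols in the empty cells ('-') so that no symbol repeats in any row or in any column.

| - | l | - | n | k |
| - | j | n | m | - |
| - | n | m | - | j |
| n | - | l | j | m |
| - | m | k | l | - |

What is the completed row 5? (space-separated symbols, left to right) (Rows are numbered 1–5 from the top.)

Cell (r1,c3): row 1 has {k,l,n}; column 3 has {k,l,m,n} → j.
Cell (r2,c5): row 2 has {j,m,n}; column 5 has {j,k,m} → l.
Cell (r3,c4): row 3 has {j,m,n}; column 4 has {j,l,m,n} → k.
Cell (r4,c2): row 4 has {j,l,m,n}; column 2 has {j,l,m,n} → k.
Cell (r5,c1): row 5 has {k,l,m}; column 1 has {n} → j.
Cell (r5,c5): row 5 has {j,k,l,m}; column 5 has {j,k,l,m} → n.

j m k l n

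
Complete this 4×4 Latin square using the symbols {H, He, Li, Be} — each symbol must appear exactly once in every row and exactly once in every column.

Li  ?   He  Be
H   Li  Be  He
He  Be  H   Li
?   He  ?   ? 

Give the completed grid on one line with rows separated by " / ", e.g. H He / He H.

Li H He Be / H Li Be He / He Be H Li / Be He Li H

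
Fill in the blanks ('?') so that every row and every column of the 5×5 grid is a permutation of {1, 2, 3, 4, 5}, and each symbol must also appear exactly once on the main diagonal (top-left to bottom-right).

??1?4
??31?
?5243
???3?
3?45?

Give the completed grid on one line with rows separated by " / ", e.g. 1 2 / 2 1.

5 3 1 2 4 / 2 4 3 1 5 / 1 5 2 4 3 / 4 1 5 3 2 / 3 2 4 5 1

(r1,c1) = 5
(r1,c4) = 2
(r2,c2) = 4
(r3,c1) = 1
(r4,c3) = 5
(r5,c5) = 1
(r1,c2) = 3
(r2,c1) = 2
(r2,c5) = 5
(r4,c1) = 4
(r4,c5) = 2
(r5,c2) = 2
(r4,c2) = 1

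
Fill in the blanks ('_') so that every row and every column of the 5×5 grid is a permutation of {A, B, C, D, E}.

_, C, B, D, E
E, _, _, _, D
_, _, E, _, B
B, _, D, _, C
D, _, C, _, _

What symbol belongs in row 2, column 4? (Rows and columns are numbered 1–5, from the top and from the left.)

C

(r1,c1) = A
(r2,c3) = A
(r3,c1) = C
(r3,c4) = A
(r4,c4) = E
(r5,c4) = B
(r5,c5) = A
(r2,c2) = B
(r2,c4) = C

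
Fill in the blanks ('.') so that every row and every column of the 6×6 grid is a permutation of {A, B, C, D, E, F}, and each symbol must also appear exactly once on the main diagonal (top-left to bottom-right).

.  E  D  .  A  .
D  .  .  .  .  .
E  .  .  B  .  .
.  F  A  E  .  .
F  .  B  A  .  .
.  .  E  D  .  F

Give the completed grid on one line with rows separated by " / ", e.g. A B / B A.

B E D F A C / D A F C E B / E D C B F A / C F A E B D / F C B A D E / A B E D C F

row 3 has {B,E}; column 3 has {A,B,D,E}; the diagonal has {E,F} — only C is left for (r3,c3).
row 5 has {A,B,F}; column 5 has {A}; the diagonal has {C,E,F} — only D is left for (r5,c5).
row 1 has {A,D,E}; column 1 has {D,E,F}; the diagonal has {C,D,E,F} — only B is left for (r1,c1).
row 1 has {A,B,D,E}; column 6 has {F} — only C is left for (r1,c6).
row 2 has {D}; column 2 has {E,F}; the diagonal has {B,C,D,E,F} — only A is left for (r2,c2).
row 2 has {A,D}; column 3 has {A,B,C,D,E} — only F is left for (r2,c3).
row 2 has {A,D,F}; column 4 has {A,B,D,E} — only C is left for (r2,c4).
row 3 has {B,C,E}; column 2 has {A,E,F} — only D is left for (r3,c2).
row 3 has {B,C,D,E}; column 5 has {A,D} — only F is left for (r3,c5).
row 3 has {B,C,D,E,F}; column 6 has {C,F} — only A is left for (r3,c6).
row 4 has {A,E,F}; column 1 has {B,D,E,F} — only C is left for (r4,c1).
row 4 has {A,C,E,F}; column 5 has {A,D,F} — only B is left for (r4,c5).
row 4 has {A,B,C,E,F}; column 6 has {A,C,F} — only D is left for (r4,c6).
row 5 has {A,B,D,F}; column 2 has {A,D,E,F} — only C is left for (r5,c2).
row 5 has {A,B,C,D,F}; column 6 has {A,C,D,F} — only E is left for (r5,c6).
row 6 has {D,E,F}; column 1 has {B,C,D,E,F} — only A is left for (r6,c1).
row 6 has {A,D,E,F}; column 2 has {A,C,D,E,F} — only B is left for (r6,c2).
row 6 has {A,B,D,E,F}; column 5 has {A,B,D,F} — only C is left for (r6,c5).
row 1 has {A,B,C,D,E}; column 4 has {A,B,C,D,E} — only F is left for (r1,c4).
row 2 has {A,C,D,F}; column 5 has {A,B,C,D,F} — only E is left for (r2,c5).
row 2 has {A,C,D,E,F}; column 6 has {A,C,D,E,F} — only B is left for (r2,c6).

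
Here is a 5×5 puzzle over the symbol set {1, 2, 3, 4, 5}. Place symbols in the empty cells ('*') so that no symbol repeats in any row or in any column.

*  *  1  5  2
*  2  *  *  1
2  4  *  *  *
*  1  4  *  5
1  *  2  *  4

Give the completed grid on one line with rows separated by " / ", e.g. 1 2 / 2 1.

4 3 1 5 2 / 5 2 3 4 1 / 2 4 5 1 3 / 3 1 4 2 5 / 1 5 2 3 4

(r1,c2) = 3
(r3,c5) = 3
(r4,c1) = 3
(r4,c4) = 2
(r5,c2) = 5
(r5,c4) = 3
(r1,c1) = 4
(r2,c1) = 5
(r2,c3) = 3
(r2,c4) = 4
(r3,c3) = 5
(r3,c4) = 1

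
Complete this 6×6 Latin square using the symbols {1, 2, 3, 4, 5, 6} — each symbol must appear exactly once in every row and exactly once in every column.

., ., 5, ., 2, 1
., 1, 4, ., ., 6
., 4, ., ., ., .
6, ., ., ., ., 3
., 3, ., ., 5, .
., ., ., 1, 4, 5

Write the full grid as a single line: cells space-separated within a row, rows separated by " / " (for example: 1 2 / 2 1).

At row 1, column 2: row 1 has {1,2,5}; column 2 has {1,3,4}; that leaves 6.
At row 2, column 5: row 2 has {1,4,6}; column 5 has {2,4,5}; that leaves 3.
At row 3, column 6: row 3 has {4}; column 6 has {1,3,5,6}; that leaves 2.
At row 4, column 5: row 4 has {3,6}; column 5 has {2,3,4,5}; that leaves 1.
At row 5, column 6: row 5 has {3,5}; column 6 has {1,2,3,5,6}; that leaves 4.
At row 6, column 2: row 6 has {1,4,5}; column 2 has {1,3,4,6}; that leaves 2.
At row 3, column 5: row 3 has {2,4}; column 5 has {1,2,3,4,5}; that leaves 6.
At row 4, column 2: row 4 has {1,3,6}; column 2 has {1,2,3,4,6}; that leaves 5.
At row 4, column 3: row 4 has {1,3,5,6}; column 3 has {4,5}; that leaves 2.
At row 4, column 4: row 4 has {1,2,3,5,6}; column 4 has {1}; that leaves 4.
At row 6, column 1: row 6 has {1,2,4,5}; column 1 has {6}; that leaves 3.
At row 6, column 3: row 6 has {1,2,3,4,5}; column 3 has {2,4,5}; that leaves 6.
At row 1, column 1: row 1 has {1,2,5,6}; column 1 has {3,6}; that leaves 4.
At row 1, column 4: row 1 has {1,2,4,5,6}; column 4 has {1,4}; that leaves 3.
At row 3, column 4: row 3 has {2,4,6}; column 4 has {1,3,4}; that leaves 5.
At row 5, column 3: row 5 has {3,4,5}; column 3 has {2,4,5,6}; that leaves 1.
At row 2, column 4: row 2 has {1,3,4,6}; column 4 has {1,3,4,5}; that leaves 2.
At row 3, column 1: row 3 has {2,4,5,6}; column 1 has {3,4,6}; that leaves 1.
At row 3, column 3: row 3 has {1,2,4,5,6}; column 3 has {1,2,4,5,6}; that leaves 3.
At row 5, column 1: row 5 has {1,3,4,5}; column 1 has {1,3,4,6}; that leaves 2.
At row 5, column 4: row 5 has {1,2,3,4,5}; column 4 has {1,2,3,4,5}; that leaves 6.
At row 2, column 1: row 2 has {1,2,3,4,6}; column 1 has {1,2,3,4,6}; that leaves 5.

4 6 5 3 2 1 / 5 1 4 2 3 6 / 1 4 3 5 6 2 / 6 5 2 4 1 3 / 2 3 1 6 5 4 / 3 2 6 1 4 5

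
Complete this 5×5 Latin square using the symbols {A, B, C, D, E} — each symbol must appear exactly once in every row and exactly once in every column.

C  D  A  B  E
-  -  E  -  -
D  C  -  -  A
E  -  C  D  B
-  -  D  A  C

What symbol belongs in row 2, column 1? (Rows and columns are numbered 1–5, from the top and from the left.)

A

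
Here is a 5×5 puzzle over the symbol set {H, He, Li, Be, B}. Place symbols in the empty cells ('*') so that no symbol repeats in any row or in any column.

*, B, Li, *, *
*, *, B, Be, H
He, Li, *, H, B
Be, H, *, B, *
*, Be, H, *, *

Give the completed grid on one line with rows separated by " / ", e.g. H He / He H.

H B Li He Be / Li He B Be H / He Li Be H B / Be H He B Li / B Be H Li He

(r1,c1) = H
(r1,c4) = He
(r1,c5) = Be
(r2,c1) = Li
(r2,c2) = He
(r3,c3) = Be
(r4,c3) = He
(r4,c5) = Li
(r5,c1) = B
(r5,c4) = Li
(r5,c5) = He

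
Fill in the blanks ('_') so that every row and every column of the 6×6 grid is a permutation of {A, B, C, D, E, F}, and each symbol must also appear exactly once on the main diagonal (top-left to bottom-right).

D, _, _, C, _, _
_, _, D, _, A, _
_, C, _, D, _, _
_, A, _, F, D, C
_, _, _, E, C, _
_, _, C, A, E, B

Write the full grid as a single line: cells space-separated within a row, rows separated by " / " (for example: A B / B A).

(r2,c2) = E
(r2,c4) = B
(r2,c6) = F
(r3,c3) = A
(r3,c6) = E
(r6,c1) = F
(r6,c2) = D
(r1,c6) = A
(r2,c1) = C
(r3,c1) = B
(r3,c5) = F
(r4,c1) = E
(r4,c3) = B
(r5,c1) = A
(r5,c3) = F
(r5,c6) = D
(r1,c3) = E
(r1,c5) = B
(r5,c2) = B
(r1,c2) = F

D F E C B A / C E D B A F / B C A D F E / E A B F D C / A B F E C D / F D C A E B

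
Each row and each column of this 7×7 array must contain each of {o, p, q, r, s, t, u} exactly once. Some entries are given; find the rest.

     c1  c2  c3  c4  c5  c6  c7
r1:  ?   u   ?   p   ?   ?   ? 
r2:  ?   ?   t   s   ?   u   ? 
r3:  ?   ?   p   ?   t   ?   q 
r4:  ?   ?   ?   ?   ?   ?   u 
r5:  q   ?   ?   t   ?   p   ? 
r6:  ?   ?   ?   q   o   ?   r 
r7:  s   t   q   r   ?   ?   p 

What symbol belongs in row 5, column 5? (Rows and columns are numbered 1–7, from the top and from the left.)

r

Cell (r2,c7): row 2 has {s,t,u}; column 7 has {p,q,r,u} → o.
Cell (r4,c4): row 4 has {u}; column 4 has {p,q,r,s,t} → o.
Cell (r5,c7): row 5 has {p,q,t}; column 7 has {o,p,q,r,u} → s.
Cell (r7,c5): row 7 has {p,q,r,s,t}; column 5 has {o,t} → u.
Cell (r7,c6): row 7 has {p,q,r,s,t,u}; column 6 has {p,u} → o.
Cell (r1,c7): row 1 has {p,u}; column 7 has {o,p,q,r,s,u} → t.
Cell (r3,c4): row 3 has {p,q,t}; column 4 has {o,p,q,r,s,t} → u.
Cell (r5,c5): row 5 has {p,q,s,t}; column 5 has {o,t,u} → r.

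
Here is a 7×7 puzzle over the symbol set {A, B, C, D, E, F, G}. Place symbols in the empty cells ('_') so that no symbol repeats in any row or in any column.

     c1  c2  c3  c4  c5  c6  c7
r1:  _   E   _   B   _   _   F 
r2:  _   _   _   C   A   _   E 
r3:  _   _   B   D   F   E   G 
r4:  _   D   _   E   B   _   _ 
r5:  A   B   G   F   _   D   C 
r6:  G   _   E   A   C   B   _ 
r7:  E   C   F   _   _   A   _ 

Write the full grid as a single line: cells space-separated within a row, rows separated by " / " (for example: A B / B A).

(r2,c3) = D
(r3,c1) = C
(r3,c2) = A
(r4,c1) = F
(r4,c7) = A
(r5,c5) = E
(r6,c2) = F
(r6,c7) = D
(r7,c4) = G
(r7,c5) = D
(r7,c7) = B
(r1,c1) = D
(r1,c5) = G
(r1,c6) = C
(r2,c1) = B
(r2,c2) = G
(r2,c6) = F
(r4,c3) = C
(r4,c6) = G
(r1,c3) = A

D E A B G C F / B G D C A F E / C A B D F E G / F D C E B G A / A B G F E D C / G F E A C B D / E C F G D A B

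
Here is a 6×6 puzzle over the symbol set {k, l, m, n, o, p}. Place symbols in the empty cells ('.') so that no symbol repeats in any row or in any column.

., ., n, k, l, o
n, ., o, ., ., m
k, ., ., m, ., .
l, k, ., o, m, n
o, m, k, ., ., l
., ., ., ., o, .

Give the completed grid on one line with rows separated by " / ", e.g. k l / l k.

m p n k l o / n l o p k m / k o l m n p / l k p o m n / o m k n p l / p n m l o k

(r1,c2) = p
(r2,c2) = l
(r2,c4) = p
(r2,c5) = k
(r3,c6) = p
(r4,c3) = p
(r5,c4) = n
(r5,c5) = p
(r6,c2) = n
(r6,c4) = l
(r6,c6) = k
(r1,c1) = m
(r3,c2) = o
(r3,c3) = l
(r3,c5) = n
(r6,c1) = p
(r6,c3) = m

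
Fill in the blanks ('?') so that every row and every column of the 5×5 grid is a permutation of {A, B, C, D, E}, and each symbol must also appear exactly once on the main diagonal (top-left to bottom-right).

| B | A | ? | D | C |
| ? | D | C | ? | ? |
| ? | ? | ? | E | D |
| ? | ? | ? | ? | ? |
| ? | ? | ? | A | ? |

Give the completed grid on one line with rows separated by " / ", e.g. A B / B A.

B A E D C / E D C B A / C B A E D / A E D C B / D C B A E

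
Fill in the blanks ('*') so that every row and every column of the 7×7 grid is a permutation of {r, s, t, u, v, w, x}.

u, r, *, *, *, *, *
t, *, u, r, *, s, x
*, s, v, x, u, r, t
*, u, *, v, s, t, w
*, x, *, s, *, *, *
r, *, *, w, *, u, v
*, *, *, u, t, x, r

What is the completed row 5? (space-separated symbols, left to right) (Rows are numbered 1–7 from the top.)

(r1,c4) = t
(r1,c7) = s
(r3,c1) = w
(r4,c1) = x
(r4,c3) = r
(r5,c1) = v
(r5,c6) = w
(r5,c7) = u
(r6,c2) = t
(r6,c5) = x
(r7,c1) = s
(r7,c3) = w
(r1,c3) = x
(r1,c6) = v
(r5,c3) = t
(r5,c5) = r

v x t s r w u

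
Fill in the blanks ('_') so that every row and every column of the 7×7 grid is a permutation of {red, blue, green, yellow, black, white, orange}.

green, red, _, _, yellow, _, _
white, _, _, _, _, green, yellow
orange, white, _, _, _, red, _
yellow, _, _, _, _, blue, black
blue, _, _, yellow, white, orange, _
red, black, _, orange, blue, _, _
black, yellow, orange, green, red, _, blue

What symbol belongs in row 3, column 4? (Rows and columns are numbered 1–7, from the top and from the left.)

(r3,c7): row 3 has {red,white,orange}; column 7 has {blue,yellow,black}, so it must be green.
(r5,c2): row 5 has {blue,yellow,white,orange}; column 2 has {red,yellow,black,white}, so it must be green.
(r5,c7): row 5 has {blue,green,yellow,white,orange}; column 7 has {blue,green,yellow,black}, so it must be red.
(r6,c7): row 6 has {red,blue,black,orange}; column 7 has {red,blue,green,yellow,black}, so it must be white.
(r7,c6): row 7 has {red,blue,green,yellow,black,orange}; column 6 has {red,blue,green,orange}, so it must be white.
(r1,c6): row 1 has {red,green,yellow}; column 6 has {red,blue,green,white,orange}, so it must be black.
(r1,c7): row 1 has {red,green,yellow,black}; column 7 has {red,blue,green,yellow,black,white}, so it must be orange.
(r3,c5): row 3 has {red,green,white,orange}; column 5 has {red,blue,yellow,white}, so it must be black.
(r4,c2): row 4 has {blue,yellow,black}; column 2 has {red,green,yellow,black,white}, so it must be orange.
(r4,c5): row 4 has {blue,yellow,black,orange}; column 5 has {red,blue,yellow,black,white}, so it must be green.
(r5,c3): row 5 has {red,blue,green,yellow,white,orange}; column 3 has {orange}, so it must be black.
(r6,c6): row 6 has {red,blue,black,white,orange}; column 6 has {red,blue,green,black,white,orange}, so it must be yellow.
(r2,c2): row 2 has {green,yellow,white}; column 2 has {red,green,yellow,black,white,orange}, so it must be blue.
(r2,c3): row 2 has {blue,green,yellow,white}; column 3 has {black,orange}, so it must be red.
(r2,c4): row 2 has {red,blue,green,yellow,white}; column 4 has {green,yellow,orange}, so it must be black.
(r2,c5): row 2 has {red,blue,green,yellow,black,white}; column 5 has {red,blue,green,yellow,black,white}, so it must be orange.
(r3,c4): row 3 has {red,green,black,white,orange}; column 4 has {green,yellow,black,orange}, so it must be blue.

blue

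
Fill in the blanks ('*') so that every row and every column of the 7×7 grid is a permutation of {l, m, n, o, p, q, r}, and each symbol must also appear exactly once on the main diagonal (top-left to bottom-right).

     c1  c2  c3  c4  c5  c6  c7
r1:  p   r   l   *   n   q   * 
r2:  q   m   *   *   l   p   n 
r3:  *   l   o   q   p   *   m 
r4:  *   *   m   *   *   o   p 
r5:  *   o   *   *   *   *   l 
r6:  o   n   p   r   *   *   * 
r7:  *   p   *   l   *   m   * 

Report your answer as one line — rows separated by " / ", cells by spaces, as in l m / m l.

(r1,c7) = o
(r2,c3) = r
(r2,c4) = o
(r4,c2) = q
(r4,c4) = n
(r4,c5) = r
(r5,c5) = q
(r6,c5) = m
(r6,c6) = l
(r6,c7) = q
(r7,c5) = o
(r7,c7) = r
(r1,c4) = m
(r4,c1) = l
(r5,c3) = n
(r5,c4) = p
(r5,c6) = r
(r7,c1) = n
(r7,c3) = q
(r3,c1) = r
(r3,c6) = n
(r5,c1) = m

p r l m n q o / q m r o l p n / r l o q p n m / l q m n r o p / m o n p q r l / o n p r m l q / n p q l o m r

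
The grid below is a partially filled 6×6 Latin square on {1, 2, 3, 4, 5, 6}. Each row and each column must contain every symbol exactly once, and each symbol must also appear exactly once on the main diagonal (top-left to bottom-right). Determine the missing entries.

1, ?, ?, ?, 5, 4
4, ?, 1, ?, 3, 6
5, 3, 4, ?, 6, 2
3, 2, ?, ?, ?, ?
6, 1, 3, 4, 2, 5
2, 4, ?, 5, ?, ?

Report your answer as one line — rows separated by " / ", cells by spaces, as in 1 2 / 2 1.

row 1 has {1,4,5}; column 2 has {1,2,3,4} — only 6 is left for (r1,c2).
row 1 has {1,4,5,6}; column 3 has {1,3,4} — only 2 is left for (r1,c3).
row 1 has {1,2,4,5,6}; column 4 has {4,5} — only 3 is left for (r1,c4).
row 2 has {1,3,4,6}; column 2 has {1,2,3,4,6}; the diagonal has {1,2,4} — only 5 is left for (r2,c2).
row 2 has {1,3,4,5,6}; column 4 has {3,4,5} — only 2 is left for (r2,c4).
row 3 has {2,3,4,5,6}; column 4 has {2,3,4,5} — only 1 is left for (r3,c4).
row 4 has {2,3}; column 4 has {1,2,3,4,5}; the diagonal has {1,2,4,5} — only 6 is left for (r4,c4).
row 4 has {2,3,6}; column 6 has {2,4,5,6} — only 1 is left for (r4,c6).
row 6 has {2,4,5}; column 3 has {1,2,3,4} — only 6 is left for (r6,c3).
row 6 has {2,4,5,6}; column 5 has {2,3,5,6} — only 1 is left for (r6,c5).
row 6 has {1,2,4,5,6}; column 6 has {1,2,4,5,6}; the diagonal has {1,2,4,5,6} — only 3 is left for (r6,c6).
row 4 has {1,2,3,6}; column 3 has {1,2,3,4,6} — only 5 is left for (r4,c3).
row 4 has {1,2,3,5,6}; column 5 has {1,2,3,5,6} — only 4 is left for (r4,c5).

1 6 2 3 5 4 / 4 5 1 2 3 6 / 5 3 4 1 6 2 / 3 2 5 6 4 1 / 6 1 3 4 2 5 / 2 4 6 5 1 3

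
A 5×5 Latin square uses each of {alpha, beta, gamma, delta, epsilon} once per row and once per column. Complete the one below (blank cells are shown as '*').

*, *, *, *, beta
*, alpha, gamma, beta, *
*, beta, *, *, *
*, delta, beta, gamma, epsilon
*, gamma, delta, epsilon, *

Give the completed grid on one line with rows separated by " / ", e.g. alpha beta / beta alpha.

gamma epsilon alpha delta beta / epsilon alpha gamma beta delta / delta beta epsilon alpha gamma / alpha delta beta gamma epsilon / beta gamma delta epsilon alpha

(r1,c2) = epsilon
(r1,c3) = alpha
(r1,c4) = delta
(r2,c5) = delta
(r3,c3) = epsilon
(r3,c4) = alpha
(r3,c5) = gamma
(r4,c1) = alpha
(r5,c1) = beta
(r5,c5) = alpha
(r1,c1) = gamma
(r2,c1) = epsilon
(r3,c1) = delta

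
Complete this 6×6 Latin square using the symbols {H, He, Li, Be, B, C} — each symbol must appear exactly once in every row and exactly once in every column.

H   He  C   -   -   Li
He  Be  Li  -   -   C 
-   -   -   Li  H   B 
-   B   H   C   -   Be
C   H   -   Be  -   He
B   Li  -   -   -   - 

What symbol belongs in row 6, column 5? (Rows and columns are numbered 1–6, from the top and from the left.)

C

Cell (r1,c4): row 1 has {H,He,Li,C}; column 4 has {Li,Be,C} → B.
Cell (r1,c5): row 1 has {H,He,Li,B,C}; column 5 has {H} → Be.
Cell (r2,c4): row 2 has {He,Li,Be,C}; column 4 has {Li,Be,B,C} → H.
Cell (r2,c5): row 2 has {H,He,Li,Be,C}; column 5 has {H,Be} → B.
Cell (r3,c1): row 3 has {H,Li,B}; column 1 has {H,He,B,C} → Be.
Cell (r3,c2): row 3 has {H,Li,Be,B}; column 2 has {H,He,Li,Be,B} → C.
Cell (r3,c3): row 3 has {H,Li,Be,B,C}; column 3 has {H,Li,C} → He.
Cell (r4,c1): row 4 has {H,Be,B,C}; column 1 has {H,He,Be,B,C} → Li.
Cell (r4,c5): row 4 has {H,Li,Be,B,C}; column 5 has {H,Be,B} → He.
Cell (r5,c3): row 5 has {H,He,Be,C}; column 3 has {H,He,Li,C} → B.
Cell (r5,c5): row 5 has {H,He,Be,B,C}; column 5 has {H,He,Be,B} → Li.
Cell (r6,c3): row 6 has {Li,B}; column 3 has {H,He,Li,B,C} → Be.
Cell (r6,c4): row 6 has {Li,Be,B}; column 4 has {H,Li,Be,B,C} → He.
Cell (r6,c5): row 6 has {He,Li,Be,B}; column 5 has {H,He,Li,Be,B} → C.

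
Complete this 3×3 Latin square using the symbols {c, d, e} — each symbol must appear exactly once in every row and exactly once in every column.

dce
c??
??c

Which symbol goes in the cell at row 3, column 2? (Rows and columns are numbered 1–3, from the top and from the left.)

At row 2, column 3: row 2 has {c}; column 3 has {c,e}; that leaves d.
At row 3, column 1: row 3 has {c}; column 1 has {c,d}; that leaves e.
At row 3, column 2: row 3 has {c,e}; column 2 has {c}; that leaves d.

d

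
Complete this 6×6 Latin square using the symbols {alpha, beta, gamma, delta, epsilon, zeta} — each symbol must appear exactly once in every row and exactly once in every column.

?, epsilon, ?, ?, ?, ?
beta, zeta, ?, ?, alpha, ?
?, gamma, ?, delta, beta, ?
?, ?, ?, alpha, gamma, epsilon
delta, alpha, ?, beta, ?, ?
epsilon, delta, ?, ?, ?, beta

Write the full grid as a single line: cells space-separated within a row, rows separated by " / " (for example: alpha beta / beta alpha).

(r4,c1) = zeta
(r4,c2) = beta
(r4,c3) = delta
(r6,c5) = zeta
(r1,c5) = delta
(r3,c1) = alpha
(r3,c6) = zeta
(r5,c5) = epsilon
(r5,c6) = gamma
(r6,c4) = gamma
(r1,c1) = gamma
(r1,c4) = zeta
(r1,c6) = alpha
(r2,c4) = epsilon
(r2,c6) = delta
(r3,c3) = epsilon
(r5,c3) = zeta
(r6,c3) = alpha
(r1,c3) = beta
(r2,c3) = gamma

gamma epsilon beta zeta delta alpha / beta zeta gamma epsilon alpha delta / alpha gamma epsilon delta beta zeta / zeta beta delta alpha gamma epsilon / delta alpha zeta beta epsilon gamma / epsilon delta alpha gamma zeta beta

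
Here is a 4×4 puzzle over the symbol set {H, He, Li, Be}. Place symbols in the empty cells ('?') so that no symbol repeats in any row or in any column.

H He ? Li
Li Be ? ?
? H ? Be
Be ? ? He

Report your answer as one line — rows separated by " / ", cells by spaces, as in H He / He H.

(r1,c3) = Be
(r2,c4) = H
(r3,c1) = He
(r3,c3) = Li
(r4,c2) = Li
(r4,c3) = H
(r2,c3) = He

H He Be Li / Li Be He H / He H Li Be / Be Li H He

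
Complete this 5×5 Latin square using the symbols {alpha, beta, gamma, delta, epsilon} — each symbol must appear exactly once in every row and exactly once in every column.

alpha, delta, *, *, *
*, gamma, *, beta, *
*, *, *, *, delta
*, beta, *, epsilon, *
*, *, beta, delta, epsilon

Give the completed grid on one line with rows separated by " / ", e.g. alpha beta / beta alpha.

(r1,c4) = gamma
(r1,c5) = beta
(r2,c5) = alpha
(r3,c4) = alpha
(r4,c5) = gamma
(r5,c1) = gamma
(r5,c2) = alpha
(r1,c3) = epsilon
(r2,c3) = delta
(r3,c2) = epsilon
(r3,c3) = gamma
(r4,c1) = delta
(r4,c3) = alpha
(r2,c1) = epsilon
(r3,c1) = beta

alpha delta epsilon gamma beta / epsilon gamma delta beta alpha / beta epsilon gamma alpha delta / delta beta alpha epsilon gamma / gamma alpha beta delta epsilon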